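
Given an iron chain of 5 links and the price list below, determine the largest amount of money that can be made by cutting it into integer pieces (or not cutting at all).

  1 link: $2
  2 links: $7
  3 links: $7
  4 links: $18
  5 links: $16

Consider every possible first cut. best[k] is the best of p[i]+best[k−i] over all sellable i≤k.
best[1] = 2
best[2] = max(2+2, 7+0) = 7
best[3] = max(2+7, 7+2, 7+0) = 9
best[4] = max(2+9, 7+7, 7+2, 18+0) = 18
best[5] = max(2+18, 7+9, 7+7, 18+2, 16+0) = 20
One optimal cutting: 4 + 1 → $18 + $2 = $20.

20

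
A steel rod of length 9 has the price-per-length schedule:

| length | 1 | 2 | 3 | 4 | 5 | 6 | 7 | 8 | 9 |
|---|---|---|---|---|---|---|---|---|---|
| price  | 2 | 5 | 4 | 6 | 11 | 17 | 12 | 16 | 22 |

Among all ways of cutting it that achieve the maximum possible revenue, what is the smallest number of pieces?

Let r[k] be the best obtainable value from length k. For each k, try every first piece i and keep the best of price[i] + r[k−i].
r[1] = 2
r[2] = 5
r[3] = 7  (first piece 1, then r[2]=5)
r[4] = 10  (first piece 2, then r[2]=5)
r[5] = 12  (first piece 1, then r[4]=10)
r[6] = 17
r[7] = 19  (first piece 1, then r[6]=17)
r[8] = 22  (first piece 2, then r[6]=17)
r[9] = 24  (first piece 1, then r[8]=22)
Maximum revenue is $24.
Now minimize piece count subject to staying optimal: for each k, pieces[k] = 1 + min over i with p[i]+r[k−i]=r[k] of pieces[k−i].
pieces[6] = 1
pieces[7] = 2
pieces[8] = 2
pieces[9] = 3

3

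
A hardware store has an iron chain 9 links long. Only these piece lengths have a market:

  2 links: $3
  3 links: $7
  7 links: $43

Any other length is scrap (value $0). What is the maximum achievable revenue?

46

Consider every possible first cut. r[k] is the best of p[i]+r[k−i] over all sellable i≤k.
r[1] = 0
r[2] = 3
r[3] = max(3+0, 7+0) = 7
r[4] = max(3+3, 7+0) = 7
r[5] = max(3+7, 7+3) = 10
r[6] = max(3+7, 7+7) = 14
r[7] = max(3+10, 7+7, 43+0) = 43
r[8] = max(3+14, 7+10, 43+0) = 43
r[9] = max(3+43, 7+14, 43+3) = 46
One optimal cutting: 7 + 2 → $46.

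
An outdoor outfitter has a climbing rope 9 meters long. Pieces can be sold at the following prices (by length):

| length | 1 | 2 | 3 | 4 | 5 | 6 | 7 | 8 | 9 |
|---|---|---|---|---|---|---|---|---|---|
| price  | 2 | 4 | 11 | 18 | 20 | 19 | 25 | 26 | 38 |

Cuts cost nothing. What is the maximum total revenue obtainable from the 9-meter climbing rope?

Consider every possible first cut. r[k] is the best of p[i]+r[k−i] over all sellable i≤k.
r[1] = 2
r[2] = 4  (first piece 1, then r[1]=2)
r[3] = 11
r[4] = 18
r[5] = 20  (first piece 1, then r[4]=18)
r[6] = 22  (first piece 1, then r[5]=20)
r[7] = 29  (first piece 3, then r[4]=18)
r[8] = 36  (first piece 4, then r[4]=18)
r[9] = 38  (first piece 1, then r[8]=36)
One optimal cutting: 4 + 4 + 1 → €18 + €18 + €2 = €38.

38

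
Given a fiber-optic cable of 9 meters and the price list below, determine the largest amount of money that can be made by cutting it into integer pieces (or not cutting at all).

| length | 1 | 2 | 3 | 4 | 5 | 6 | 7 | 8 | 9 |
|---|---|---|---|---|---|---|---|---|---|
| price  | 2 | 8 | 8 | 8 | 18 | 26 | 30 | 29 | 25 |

Let R[k] be the best obtainable value from length k. For each k, try every first piece i and keep the best of price[i] + R[k−i].
R[1] = 2
R[2] = 8
R[3] = 10  (first piece 1, then R[2]=8)
R[4] = 16  (first piece 2, then R[2]=8)
R[5] = 18  (first piece 1, then R[4]=16)
R[6] = 26
R[7] = 30
R[8] = 34  (first piece 2, then R[6]=26)
R[9] = 38  (first piece 2, then R[7]=30)
One optimal cutting: 7 + 2 → $30 + $8 = $38.

38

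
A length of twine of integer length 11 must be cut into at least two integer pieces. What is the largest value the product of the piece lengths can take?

54

Define g[k] = max over 1≤i<k of i · max(k−i, g[k−i]); the inner max lets the remainder stay uncut if that's better.
Small cases: g[2]=1, g[3]=2, g[4]=4, g[5]=6.
g[6] = 3*max(3,2) = 3*3 = 9
g[7] = 2*max(5,6) = 2*6 = 12
g[8] = 2*max(6,9) = 2*9 = 18
g[9] = 3*max(6,9) = 3*9 = 27
g[10] = 2*max(8,18) = 2*18 = 36
g[11] = 2*max(9,27) = 2*27 = 54
One optimal split: 3 + 3 + 3 + 2; product 3*3*3*2 = 54.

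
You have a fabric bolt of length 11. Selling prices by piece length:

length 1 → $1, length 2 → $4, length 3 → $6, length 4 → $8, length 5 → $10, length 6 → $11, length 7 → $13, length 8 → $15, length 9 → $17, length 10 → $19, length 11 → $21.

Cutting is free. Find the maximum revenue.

Let best[k] be the best obtainable value from length k. For each k, try every first piece i and keep the best of price[i] + best[k−i].
best[1] = 1
best[2] = max(1+1, 4+0) = 4
best[3] = max(1+4, 4+1, 6+0) = 6
best[4] = max(1+6, 4+4, 6+1, 8+0) = 8
best[5] = max(1+8, 4+6, 6+4, 8+1, 10+0) = 10
best[6] = max(1+10, 4+8, 6+6, 8+4, 10+1, 11+0) = 12
best[7] = max(1+12, 4+10, 6+8, …, 11+1, 13+0) = 14
best[8] = max(1+14, 4+12, 6+10, …, 13+1, 15+0) = 16
best[9] = max(1+16, 4+14, 6+12, …, 15+1, 17+0) = 18
best[10] = max(1+18, 4+16, 6+14, …, 17+1, 19+0) = 20
best[11] = max(1+20, 4+18, 6+16, …, 19+1, 21+0) = 22
One optimal cutting: 3 + 2 + 2 + 2 + 2 → $6 + $4 + $4 + $4 + $4 = $22.

22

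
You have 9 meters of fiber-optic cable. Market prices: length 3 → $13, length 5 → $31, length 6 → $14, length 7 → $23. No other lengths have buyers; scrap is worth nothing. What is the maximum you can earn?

Let r[k] be the best obtainable value from length k. For each k, try every first piece i and keep the best of price[i] + r[k−i].
r[1] = 0
r[2] = 0
r[3] = 13
r[4] = 13
r[5] = max(13+0, 31+0) = 31
r[6] = max(13+13, 31+0, 14+0) = 31
r[7] = max(13+13, 31+0, 14+0, 23+0) = 31
r[8] = max(13+31, 31+13, 14+0, 23+0) = 44
r[9] = max(13+31, 31+13, 14+13, 23+0) = 44
One optimal cutting: pieces 5 + 3 with 1 meter of scrap → $44.

44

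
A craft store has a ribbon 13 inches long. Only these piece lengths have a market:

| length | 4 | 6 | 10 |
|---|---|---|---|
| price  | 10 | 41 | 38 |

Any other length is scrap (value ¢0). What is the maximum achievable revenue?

Consider every possible first cut. f[k] is the best of p[i]+f[k−i] over all sellable i≤k.
f[1] = 0
f[2] = 0
f[3] = 0
f[4] = 10
f[5] = 10
f[6] = 41
f[7] = 41
f[8] = 41
f[9] = 41
f[10] = 51  (first piece 4, then f[6]=41)
f[11] = 51
f[12] = 82  (first piece 6, then f[6]=41)
f[13] = 82
One optimal cutting: pieces 6 + 6 with 1 inch of scrap → ¢82.

82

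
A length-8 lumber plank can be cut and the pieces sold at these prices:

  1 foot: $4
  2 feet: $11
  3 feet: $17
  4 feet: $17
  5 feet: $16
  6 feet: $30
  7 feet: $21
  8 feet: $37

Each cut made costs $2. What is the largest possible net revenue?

Build r[k] bottom-up: r[k] = max over allowed piece i of (p[i] + r[k−i]) − 2 per cut.
r[1] = 4
r[2] = 11
r[3] = 17
r[4] = 20  (first piece 2, then r[2]=11)
r[5] = 26  (first piece 2, then r[3]=17)
r[6] = 32  (first piece 3, then r[3]=17)
r[7] = 35  (first piece 2, then r[5]=26)
r[8] = 41  (first piece 2, then r[6]=32)
One optimal plan: pieces 3 + 3 + 2 (2 cuts) → $45 − $4 = $41.

41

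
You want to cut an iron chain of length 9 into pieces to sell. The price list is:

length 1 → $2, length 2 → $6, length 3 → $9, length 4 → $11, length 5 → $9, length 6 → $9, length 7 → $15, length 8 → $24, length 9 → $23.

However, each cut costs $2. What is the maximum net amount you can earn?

24

Consider every possible first cut. v[k] is the best of p[i]+v[k−i] over all sellable i≤k, charging 2 whenever i<k.
v[1] = 2
v[2] = 6
v[3] = 9
v[4] = 11
v[5] = 13  (first piece 2, then v[3]=9)
v[6] = 16  (first piece 3, then v[3]=9)
v[7] = 18  (first piece 3, then v[4]=11)
v[8] = 24
v[9] = 24  (first piece 1, then v[8]=24)
One optimal plan: pieces 8 + 1 (1 cut) → $26 − $2 = $24.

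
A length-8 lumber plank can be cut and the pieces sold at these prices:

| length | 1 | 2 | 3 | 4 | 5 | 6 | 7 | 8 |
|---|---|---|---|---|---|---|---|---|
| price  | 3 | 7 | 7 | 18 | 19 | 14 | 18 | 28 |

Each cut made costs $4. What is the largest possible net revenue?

Consider every possible first cut. net[k] is the best of p[i]+net[k−i] over all sellable i≤k, charging 4 whenever i<k.
net[1] = 3
net[2] = max(3+3-4, 7+0) = 7
net[3] = max(3+7-4, 7+3-4, 7+0) = 7
net[4] = max(3+7-4, 7+7-4, 7+3-4, 18+0) = 18
net[5] = max(3+18-4, 7+7-4, 7+7-4, 18+3-4, 19+0) = 19
net[6] = max(3+19-4, 7+18-4, 7+7-4, 18+7-4, 19+3-4, 14+0) = 21
net[7] = max(3+21-4, 7+19-4, 7+18-4, …, 14+3-4, 18+0) = 22
net[8] = max(3+22-4, 7+21-4, 7+19-4, …, 18+3-4, 28+0) = 32
One optimal plan: pieces 4 + 4 (1 cut) → $36 − $4 = $32.

32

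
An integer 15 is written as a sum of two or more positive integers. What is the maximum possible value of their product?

243

Fill m[k] for k=2..15: at each k try every first piece i and multiply by the better of (k−i) uncut or m[k−i].
m[2] = 1×max(1,0) = 1×1 = 1
m[3] = 1×max(2,1) = 1×2 = 2
m[4] = 2×max(2,1) = 2×2 = 4
m[5] = 2×max(3,2) = 2×3 = 6
m[6] = 3×max(3,2) = 3×3 = 9
m[7] = 2×max(5,6) = 2×6 = 12
m[8] = 2×max(6,9) = 2×9 = 18
m[9] = 3×max(6,9) = 3×9 = 27
m[10] = 2×max(8,18) = 2×18 = 36
m[11] = 2×max(9,27) = 2×27 = 54
m[12] = 3×max(9,27) = 3×27 = 81
m[13] = 2×max(11,54) = 2×54 = 108
m[14] = 2×max(12,81) = 2×81 = 162
m[15] = 3×max(12,81) = 3×81 = 243
One optimal split: 3 + 3 + 3 + 3 + 3; product 3×3×3×3×3 = 243.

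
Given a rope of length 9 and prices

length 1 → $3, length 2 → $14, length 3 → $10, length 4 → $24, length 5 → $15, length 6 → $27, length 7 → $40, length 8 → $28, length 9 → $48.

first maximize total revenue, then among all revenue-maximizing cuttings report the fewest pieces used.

5

Consider every possible first cut. r[k] is the best of p[i]+r[k−i] over all sellable i≤k.
r[1] = 3
r[2] = max(3+3, 14+0) = 14
r[3] = max(3+14, 14+3, 10+0) = 17
r[4] = max(3+17, 14+14, 10+3, 24+0) = 28
r[5] = max(3+28, 14+17, 10+14, 24+3, 15+0) = 31
r[6] = max(3+31, 14+28, 10+17, 24+14, 15+3, 27+0) = 42
r[7] = max(3+42, 14+31, 10+28, …, 27+3, 40+0) = 45
r[8] = max(3+45, 14+42, 10+31, …, 40+3, 28+0) = 56
r[9] = max(3+56, 14+45, 10+42, …, 28+3, 48+0) = 59
Maximum revenue is $59.
Now minimize piece count subject to staying optimal: for each k, pieces[k] = 1 + min over i with p[i]+r[k−i]=r[k] of pieces[k−i].
pieces[6] = 3
pieces[7] = 4
pieces[8] = 4
pieces[9] = 5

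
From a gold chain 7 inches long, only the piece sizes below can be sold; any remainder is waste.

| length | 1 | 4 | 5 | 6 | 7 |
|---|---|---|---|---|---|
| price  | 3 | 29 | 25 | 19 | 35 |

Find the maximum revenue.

38

Consider every possible first cut. f[k] is the best of p[i]+f[k−i] over all sellable i≤k.
f[1] = 3
f[2] = 6  (first piece 1, then f[1]=3)
f[3] = 9  (first piece 1, then f[2]=6)
f[4] = max(3+9, 29+0) = 29
f[5] = max(3+29, 29+3, 25+0) = 32
f[6] = max(3+32, 29+6, 25+3, 19+0) = 35
f[7] = max(3+35, 29+9, 25+6, 19+3, 35+0) = 38
One optimal cutting: 4 + 1 + 1 + 1 → $38.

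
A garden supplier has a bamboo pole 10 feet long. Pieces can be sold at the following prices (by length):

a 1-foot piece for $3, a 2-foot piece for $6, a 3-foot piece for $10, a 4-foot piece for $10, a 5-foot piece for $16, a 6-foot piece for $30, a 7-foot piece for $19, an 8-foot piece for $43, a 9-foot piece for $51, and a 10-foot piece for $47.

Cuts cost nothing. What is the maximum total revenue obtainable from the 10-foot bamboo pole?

Let r[k] be the best obtainable value from length k. For each k, try every first piece i and keep the best of price[i] + r[k−i].
r[1] = 3
r[2] = 6  (first piece 1, then r[1]=3)
r[3] = 10
r[4] = 13  (first piece 1, then r[3]=10)
r[5] = 16  (first piece 1, then r[4]=13)
r[6] = 30
r[7] = 33  (first piece 1, then r[6]=30)
r[8] = 43
r[9] = 51
r[10] = 54  (first piece 1, then r[9]=51)
One optimal cutting: 9 + 1 → $51 + $3 = $54.

54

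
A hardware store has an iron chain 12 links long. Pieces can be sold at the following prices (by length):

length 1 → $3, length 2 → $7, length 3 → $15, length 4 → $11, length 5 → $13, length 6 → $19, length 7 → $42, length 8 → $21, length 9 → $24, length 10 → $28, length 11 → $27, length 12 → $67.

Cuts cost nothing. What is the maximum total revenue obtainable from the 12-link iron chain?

67

Consider every possible first cut. v[k] is the best of p[i]+v[k−i] over all sellable i≤k.
v[1] = 3
v[2] = 7
v[3] = 15
v[4] = 18  (first piece 1, then v[3]=15)
v[5] = 22  (first piece 2, then v[3]=15)
v[6] = 30  (first piece 3, then v[3]=15)
v[7] = 42
v[8] = 45  (first piece 1, then v[7]=42)
v[9] = 49  (first piece 2, then v[7]=42)
v[10] = 57  (first piece 3, then v[7]=42)
v[11] = 60  (first piece 1, then v[10]=57)
v[12] = 67
Best is to sell the whole 12-link piece uncut for $67.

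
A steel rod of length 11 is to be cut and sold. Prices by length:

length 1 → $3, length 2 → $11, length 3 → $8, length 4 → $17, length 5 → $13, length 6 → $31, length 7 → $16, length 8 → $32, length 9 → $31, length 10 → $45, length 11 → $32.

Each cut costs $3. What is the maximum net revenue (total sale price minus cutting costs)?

Build net[k] bottom-up: net[k] = max over allowed piece i of (p[i] + net[k−i]) − 3 per cut.
net[1] = 3
net[2] = max(3+3-3, 11+0) = 11
net[3] = max(3+11-3, 11+3-3, 8+0) = 11
net[4] = max(3+11-3, 11+11-3, 8+3-3, 17+0) = 19
net[5] = max(3+19-3, 11+11-3, 8+11-3, 17+3-3, 13+0) = 19
net[6] = max(3+19-3, 11+19-3, 8+11-3, 17+11-3, 13+3-3, 31+0) = 31
net[7] = max(3+31-3, 11+19-3, 8+19-3, …, 31+3-3, 16+0) = 31
net[8] = max(3+31-3, 11+31-3, 8+19-3, …, 16+3-3, 32+0) = 39
net[9] = max(3+39-3, 11+31-3, 8+31-3, …, 32+3-3, 31+0) = 39
net[10] = max(3+39-3, 11+39-3, 8+31-3, …, 31+3-3, 45+0) = 47
net[11] = max(3+47-3, 11+39-3, 8+39-3, …, 45+3-3, 32+0) = 47
One optimal plan: pieces 6 + 2 + 2 + 1 (3 cuts) → $56 − $9 = $47.

47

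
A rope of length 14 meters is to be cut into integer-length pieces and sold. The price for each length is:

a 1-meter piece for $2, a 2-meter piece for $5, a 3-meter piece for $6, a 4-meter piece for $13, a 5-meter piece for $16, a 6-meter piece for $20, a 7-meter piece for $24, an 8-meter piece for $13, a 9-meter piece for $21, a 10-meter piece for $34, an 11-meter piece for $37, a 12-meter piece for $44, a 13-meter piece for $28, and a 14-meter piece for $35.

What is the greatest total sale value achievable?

49

Consider every possible first cut. v[k] is the best of p[i]+v[k−i] over all sellable i≤k.
v[1] = 2
v[2] = max(2+2, 5+0) = 5
v[3] = max(2+5, 5+2, 6+0) = 7
v[4] = max(2+7, 5+5, 6+2, 13+0) = 13
v[5] = max(2+13, 5+7, 6+5, 13+2, 16+0) = 16
v[6] = max(2+16, 5+13, 6+7, 13+5, 16+2, 20+0) = 20
v[7] = max(2+20, 5+16, 6+13, …, 20+2, 24+0) = 24
v[8] = max(2+24, 5+20, 6+16, …, 24+2, 13+0) = 26
v[9] = max(2+26, 5+24, 6+20, …, 13+2, 21+0) = 29
v[10] = max(2+29, 5+26, 6+24, …, 21+2, 34+0) = 34
v[11] = max(2+34, 5+29, 6+26, …, 34+2, 37+0) = 37
v[12] = max(2+37, 5+34, 6+29, …, 37+2, 44+0) = 44
v[13] = max(2+44, 5+37, 6+34, …, 44+2, 28+0) = 46
v[14] = max(2+46, 5+44, 6+37, …, 28+2, 35+0) = 49
One optimal cutting: 12 + 2 → $44 + $5 = $49.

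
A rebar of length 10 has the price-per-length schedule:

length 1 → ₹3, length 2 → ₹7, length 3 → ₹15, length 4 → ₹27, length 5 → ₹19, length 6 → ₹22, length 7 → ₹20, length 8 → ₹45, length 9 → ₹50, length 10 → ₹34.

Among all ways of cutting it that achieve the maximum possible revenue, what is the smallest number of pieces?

Build r[k] bottom-up: r[k] = max over allowed piece i of (p[i] + r[k−i]).
r[1] = 3
r[2] = 7
r[3] = 15
r[4] = 27
r[5] = 30  (first piece 1, then r[4]=27)
r[6] = 34  (first piece 2, then r[4]=27)
r[7] = 42  (first piece 3, then r[4]=27)
r[8] = 54  (first piece 4, then r[4]=27)
r[9] = 57  (first piece 1, then r[8]=54)
r[10] = 61  (first piece 2, then r[8]=54)
Maximum revenue is ₹61.
Now minimize piece count subject to staying optimal: for each k, pieces[k] = 1 + min over i with p[i]+r[k−i]=r[k] of pieces[k−i].
pieces[7] = 2
pieces[8] = 2
pieces[9] = 3
pieces[10] = 3

3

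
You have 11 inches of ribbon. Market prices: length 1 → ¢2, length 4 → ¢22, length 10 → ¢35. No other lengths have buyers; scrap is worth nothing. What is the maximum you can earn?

Consider every possible first cut. r[k] is the best of p[i]+r[k−i] over all sellable i≤k.
r[1] = 2
r[2] = 4  (first piece 1, then r[1]=2)
r[3] = 6  (first piece 1, then r[2]=4)
r[4] = max(2+6, 22+0) = 22
r[5] = max(2+22, 22+2) = 24
r[6] = max(2+24, 22+4) = 26
r[7] = max(2+26, 22+6) = 28
r[8] = max(2+28, 22+22) = 44
r[9] = max(2+44, 22+24) = 46
r[10] = max(2+46, 22+26, 35+0) = 48
r[11] = max(2+48, 22+28, 35+2) = 50
One optimal cutting: 4 + 4 + 1 + 1 + 1 → ¢50.

50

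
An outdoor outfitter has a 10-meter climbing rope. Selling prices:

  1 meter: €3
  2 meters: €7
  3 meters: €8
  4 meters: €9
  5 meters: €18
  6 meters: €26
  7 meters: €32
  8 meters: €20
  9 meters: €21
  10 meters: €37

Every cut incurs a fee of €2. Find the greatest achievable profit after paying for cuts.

38

Build r[k] bottom-up: r[k] = max over allowed piece i of (p[i] + r[k−i]) − 2 per cut.
r[1] = 3
r[2] = 7
r[3] = 8  (first piece 1, then r[2]=7)
r[4] = 12  (first piece 2, then r[2]=7)
r[5] = 18
r[6] = 26
r[7] = 32
r[8] = 33  (first piece 1, then r[7]=32)
r[9] = 37  (first piece 2, then r[7]=32)
r[10] = 38  (first piece 1, then r[9]=37)
One optimal plan: pieces 7 + 2 + 1 (2 cuts) → €42 − €4 = €38.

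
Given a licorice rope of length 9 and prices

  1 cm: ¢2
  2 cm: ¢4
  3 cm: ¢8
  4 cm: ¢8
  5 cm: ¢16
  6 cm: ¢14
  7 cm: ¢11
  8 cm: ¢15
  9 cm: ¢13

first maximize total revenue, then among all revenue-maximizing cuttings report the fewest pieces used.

3

Consider every possible first cut. r[k] is the best of p[i]+r[k−i] over all sellable i≤k.
r[1] = 2
r[2] = 4  (first piece 1, then r[1]=2)
r[3] = 8
r[4] = 10  (first piece 1, then r[3]=8)
r[5] = 16
r[6] = 18  (first piece 1, then r[5]=16)
r[7] = 20  (first piece 1, then r[6]=18)
r[8] = 24  (first piece 3, then r[5]=16)
r[9] = 26  (first piece 1, then r[8]=24)
Maximum revenue is ¢26.
Now minimize piece count subject to staying optimal: for each k, pieces[k] = 1 + min over i with p[i]+r[k−i]=r[k] of pieces[k−i].
pieces[6] = 2
pieces[7] = 2
pieces[8] = 2
pieces[9] = 3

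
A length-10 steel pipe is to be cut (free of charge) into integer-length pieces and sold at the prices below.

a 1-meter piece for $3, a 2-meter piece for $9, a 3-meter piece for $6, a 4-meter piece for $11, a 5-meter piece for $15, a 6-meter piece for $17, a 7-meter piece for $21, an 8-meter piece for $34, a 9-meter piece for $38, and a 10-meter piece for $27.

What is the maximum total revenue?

Build best[k] bottom-up: best[k] = max over allowed piece i of (p[i] + best[k−i]).
best[1] = 3
best[2] = max(3+3, 9+0) = 9
best[3] = max(3+9, 9+3, 6+0) = 12
best[4] = max(3+12, 9+9, 6+3, 11+0) = 18
best[5] = max(3+18, 9+12, 6+9, 11+3, 15+0) = 21
best[6] = max(3+21, 9+18, 6+12, 11+9, 15+3, 17+0) = 27
best[7] = max(3+27, 9+21, 6+18, …, 17+3, 21+0) = 30
best[8] = max(3+30, 9+27, 6+21, …, 21+3, 34+0) = 36
best[9] = max(3+36, 9+30, 6+27, …, 34+3, 38+0) = 39
best[10] = max(3+39, 9+36, 6+30, …, 38+3, 27+0) = 45
One optimal cutting: 2 + 2 + 2 + 2 + 2 → $9 + $9 + $9 + $9 + $9 = $45.

45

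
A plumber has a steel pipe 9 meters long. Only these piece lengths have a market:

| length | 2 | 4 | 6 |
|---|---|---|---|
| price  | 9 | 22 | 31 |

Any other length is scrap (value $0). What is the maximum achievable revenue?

44

Consider every possible first cut. r[k] is the best of p[i]+r[k−i] over all sellable i≤k.
r[1] = 0
r[2] = 9
r[3] = 9
r[4] = max(9+9, 22+0) = 22
r[5] = max(9+9, 22+0) = 22
r[6] = max(9+22, 22+9, 31+0) = 31
r[7] = max(9+22, 22+9, 31+0) = 31
r[8] = max(9+31, 22+22, 31+9) = 44
r[9] = max(9+31, 22+22, 31+9) = 44
One optimal cutting: pieces 4 + 4 with 1 meter of scrap → $44.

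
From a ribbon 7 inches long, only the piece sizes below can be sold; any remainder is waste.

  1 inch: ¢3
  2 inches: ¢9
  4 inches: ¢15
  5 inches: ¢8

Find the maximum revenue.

30

Build best[k] bottom-up: best[k] = max over allowed piece i of (p[i] + best[k−i]).
best[1] = 3
best[2] = 9
best[3] = 12  (first piece 1, then best[2]=9)
best[4] = 18  (first piece 2, then best[2]=9)
best[5] = 21  (first piece 1, then best[4]=18)
best[6] = 27  (first piece 2, then best[4]=18)
best[7] = 30  (first piece 1, then best[6]=27)
One optimal cutting: 2 + 2 + 2 + 1 → ¢30.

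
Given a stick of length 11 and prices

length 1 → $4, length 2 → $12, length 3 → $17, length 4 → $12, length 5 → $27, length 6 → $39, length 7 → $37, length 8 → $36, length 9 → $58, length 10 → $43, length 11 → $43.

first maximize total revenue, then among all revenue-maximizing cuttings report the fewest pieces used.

2

Build r[k] bottom-up: r[k] = max over allowed piece i of (p[i] + r[k−i]).
r[1] = 4
r[2] = max(4+4, 12+0) = 12
r[3] = max(4+12, 12+4, 17+0) = 17
r[4] = max(4+17, 12+12, 17+4, 12+0) = 24
r[5] = max(4+24, 12+17, 17+12, 12+4, 27+0) = 29
r[6] = max(4+29, 12+24, 17+17, 12+12, 27+4, 39+0) = 39
r[7] = max(4+39, 12+29, 17+24, …, 39+4, 37+0) = 43
r[8] = max(4+43, 12+39, 17+29, …, 37+4, 36+0) = 51
r[9] = max(4+51, 12+43, 17+39, …, 36+4, 58+0) = 58
r[10] = max(4+58, 12+51, 17+43, …, 58+4, 43+0) = 63
r[11] = max(4+63, 12+58, 17+51, …, 43+4, 43+0) = 70
Maximum revenue is $70.
Now minimize piece count subject to staying optimal: for each k, pieces[k] = 1 + min over i with p[i]+r[k−i]=r[k] of pieces[k−i].
pieces[8] = 2
pieces[9] = 1
pieces[10] = 3
pieces[11] = 2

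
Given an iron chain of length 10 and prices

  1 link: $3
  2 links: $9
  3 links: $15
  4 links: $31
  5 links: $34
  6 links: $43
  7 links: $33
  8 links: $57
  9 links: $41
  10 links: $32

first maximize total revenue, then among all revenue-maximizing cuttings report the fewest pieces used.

Let r[k] be the best obtainable value from length k. For each k, try every first piece i and keep the best of price[i] + r[k−i].
r[1] = 3
r[2] = max(3+3, 9+0) = 9
r[3] = max(3+9, 9+3, 15+0) = 15
r[4] = max(3+15, 9+9, 15+3, 31+0) = 31
r[5] = max(3+31, 9+15, 15+9, 31+3, 34+0) = 34
r[6] = max(3+34, 9+31, 15+15, 31+9, 34+3, 43+0) = 43
r[7] = max(3+43, 9+34, 15+31, …, 43+3, 33+0) = 46
r[8] = max(3+46, 9+43, 15+34, …, 33+3, 57+0) = 62
r[9] = max(3+62, 9+46, 15+43, …, 57+3, 41+0) = 65
r[10] = max(3+65, 9+62, 15+46, …, 41+3, 32+0) = 74
Maximum revenue is $74.
Now minimize piece count subject to staying optimal: for each k, pieces[k] = 1 + min over i with p[i]+r[k−i]=r[k] of pieces[k−i].
pieces[7] = 2
pieces[8] = 2
pieces[9] = 2
pieces[10] = 2

2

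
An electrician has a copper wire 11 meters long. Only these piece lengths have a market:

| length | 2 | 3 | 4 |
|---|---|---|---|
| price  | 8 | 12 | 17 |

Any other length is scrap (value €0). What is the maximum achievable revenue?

46

Let r[k] be the best obtainable value from length k. For each k, try every first piece i and keep the best of price[i] + r[k−i].
r[1] = 0
r[2] = 8
r[3] = max(8+0, 12+0) = 12
r[4] = max(8+8, 12+0, 17+0) = 17
r[5] = max(8+12, 12+8, 17+0) = 20
r[6] = max(8+17, 12+12, 17+8) = 25
r[7] = max(8+20, 12+17, 17+12) = 29
r[8] = max(8+25, 12+20, 17+17) = 34
r[9] = max(8+29, 12+25, 17+20) = 37
r[10] = max(8+34, 12+29, 17+25) = 42
r[11] = max(8+37, 12+34, 17+29) = 46
One optimal cutting: 4 + 4 + 3 → €46.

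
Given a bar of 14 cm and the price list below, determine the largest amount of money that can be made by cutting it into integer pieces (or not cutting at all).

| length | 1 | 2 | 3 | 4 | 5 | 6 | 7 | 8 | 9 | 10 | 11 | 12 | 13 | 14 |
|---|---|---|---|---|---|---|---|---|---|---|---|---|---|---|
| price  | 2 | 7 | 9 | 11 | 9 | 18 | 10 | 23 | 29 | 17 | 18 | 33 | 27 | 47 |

49

Build r[k] bottom-up: r[k] = max over allowed piece i of (p[i] + r[k−i]).
r[1] = 2
r[2] = 7
r[3] = 9  (first piece 1, then r[2]=7)
r[4] = 14  (first piece 2, then r[2]=7)
r[5] = 16  (first piece 1, then r[4]=14)
r[6] = 21  (first piece 2, then r[4]=14)
r[7] = 23  (first piece 1, then r[6]=21)
r[8] = 28  (first piece 2, then r[6]=21)
r[9] = 30  (first piece 1, then r[8]=28)
r[10] = 35  (first piece 2, then r[8]=28)
r[11] = 37  (first piece 1, then r[10]=35)
r[12] = 42  (first piece 2, then r[10]=35)
r[13] = 44  (first piece 1, then r[12]=42)
r[14] = 49  (first piece 2, then r[12]=42)
One optimal cutting: 2 + 2 + 2 + 2 + 2 + 2 + 2 → $7 + $7 + $7 + $7 + $7 + $7 + $7 = $49.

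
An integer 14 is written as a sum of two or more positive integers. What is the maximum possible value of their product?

Fill prod[k] for k=2..14: at each k try every first piece i and multiply by the better of (k−i) uncut or prod[k−i].
prod[2] = 1×max(1,0) = 1×1 = 1
prod[3] = max(1×2, 2×1) = 2
prod[4] = max(1×3, 2×2, 3×1) = 4
prod[5] = max(1×4, 2×3, 3×2, 4×1) = 6
prod[6] = max(1×6, 2×4, 3×3, 4×2, 5×1) = 9
prod[7] = max(1×9, 2×6, 3×4, 4×3, 5×2, 6×1) = 12
prod[8] = max(1×12, 2×9, 3×6, …, 6×2, 7×1) = 18
prod[9] = max(1×18, 2×12, 3×9, …, 7×2, 8×1) = 27
prod[10] = max(1×27, 2×18, 3×12, …, 8×2, 9×1) = 36
prod[11] = max(1×36, 2×27, 3×18, …, 9×2, 10×1) = 54
prod[12] = max(1×54, 2×36, 3×27, …, 10×2, 11×1) = 81
prod[13] = max(1×81, 2×54, 3×36, …, 11×2, 12×1) = 108
prod[14] = max(1×108, 2×81, 3×54, …, 12×2, 13×1) = 162
One optimal split: 3 + 3 + 3 + 3 + 2; product 3×3×3×3×2 = 162.

162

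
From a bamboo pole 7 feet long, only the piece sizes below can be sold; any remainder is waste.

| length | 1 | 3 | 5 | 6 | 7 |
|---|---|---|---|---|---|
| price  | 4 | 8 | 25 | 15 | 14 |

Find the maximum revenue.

Let best[k] be the best obtainable value from length k. For each k, try every first piece i and keep the best of price[i] + best[k−i].
best[1] = 4
best[2] = 8  (first piece 1, then best[1]=4)
best[3] = 12  (first piece 1, then best[2]=8)
best[4] = 16  (first piece 1, then best[3]=12)
best[5] = 25
best[6] = 29  (first piece 1, then best[5]=25)
best[7] = 33  (first piece 1, then best[6]=29)
One optimal cutting: 5 + 1 + 1 → $33.

33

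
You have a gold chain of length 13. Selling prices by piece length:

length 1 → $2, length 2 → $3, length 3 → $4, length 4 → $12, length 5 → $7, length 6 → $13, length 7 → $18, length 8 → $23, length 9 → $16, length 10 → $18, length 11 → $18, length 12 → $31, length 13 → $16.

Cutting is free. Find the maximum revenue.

Consider every possible first cut. v[k] is the best of p[i]+v[k−i] over all sellable i≤k.
v[1] = 2
v[2] = 4  (first piece 1, then v[1]=2)
v[3] = 6  (first piece 1, then v[2]=4)
v[4] = 12
v[5] = 14  (first piece 1, then v[4]=12)
v[6] = 16  (first piece 1, then v[5]=14)
v[7] = 18  (first piece 1, then v[6]=16)
v[8] = 24  (first piece 4, then v[4]=12)
v[9] = 26  (first piece 1, then v[8]=24)
v[10] = 28  (first piece 1, then v[9]=26)
v[11] = 30  (first piece 1, then v[10]=28)
v[12] = 36  (first piece 4, then v[8]=24)
v[13] = 38  (first piece 1, then v[12]=36)
One optimal cutting: 4 + 4 + 4 + 1 → $12 + $12 + $12 + $2 = $38.

38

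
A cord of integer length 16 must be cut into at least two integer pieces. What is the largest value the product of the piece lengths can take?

Fill m[k] for k=2..16: at each k try every first piece i and multiply by the better of (k−i) uncut or m[k−i].
Small cases: m[2]=1, m[3]=2, m[4]=4, m[5]=6, m[6]=9, m[7]=12, m[8]=18, m[9]=27, m[10]=36, m[11]=54.
m[12] = 3×max(9,27) = 3×27 = 81
m[13] = 2×max(11,54) = 2×54 = 108
m[14] = 2×max(12,81) = 2×81 = 162
m[15] = 3×max(12,81) = 3×81 = 243
m[16] = 2×max(14,162) = 2×162 = 324
One optimal split: 3 + 3 + 3 + 3 + 2 + 2; product 3×3×3×3×2×2 = 324.

324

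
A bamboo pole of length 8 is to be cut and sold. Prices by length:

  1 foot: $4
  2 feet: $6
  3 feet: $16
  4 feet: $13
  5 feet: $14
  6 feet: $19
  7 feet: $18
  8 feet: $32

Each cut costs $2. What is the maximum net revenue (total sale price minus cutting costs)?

34

Let v[k] be the best obtainable value from length k. For each k, try every first piece i and keep the best of price[i] + v[k−i] minus the 2 cut fee when i<k.
v[1] = 4
v[2] = max(4+4-2, 6+0) = 6
v[3] = max(4+6-2, 6+4-2, 16+0) = 16
v[4] = max(4+16-2, 6+6-2, 16+4-2, 13+0) = 18
v[5] = max(4+18-2, 6+16-2, 16+6-2, 13+4-2, 14+0) = 20
v[6] = max(4+20-2, 6+18-2, 16+16-2, 13+6-2, 14+4-2, 19+0) = 30
v[7] = max(4+30-2, 6+20-2, 16+18-2, …, 19+4-2, 18+0) = 32
v[8] = max(4+32-2, 6+30-2, 16+20-2, …, 18+4-2, 32+0) = 34
One optimal plan: pieces 3 + 3 + 1 + 1 (3 cuts) → $40 − $6 = $34.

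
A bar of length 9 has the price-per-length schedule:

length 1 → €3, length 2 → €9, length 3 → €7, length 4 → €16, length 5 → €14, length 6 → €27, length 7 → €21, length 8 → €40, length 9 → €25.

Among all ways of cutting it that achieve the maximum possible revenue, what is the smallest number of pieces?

Build r[k] bottom-up: r[k] = max over allowed piece i of (p[i] + r[k−i]).
r[1] = 3
r[2] = max(3+3, 9+0) = 9
r[3] = max(3+9, 9+3, 7+0) = 12
r[4] = max(3+12, 9+9, 7+3, 16+0) = 18
r[5] = max(3+18, 9+12, 7+9, 16+3, 14+0) = 21
r[6] = max(3+21, 9+18, 7+12, 16+9, 14+3, 27+0) = 27
r[7] = max(3+27, 9+21, 7+18, …, 27+3, 21+0) = 30
r[8] = max(3+30, 9+27, 7+21, …, 21+3, 40+0) = 40
r[9] = max(3+40, 9+30, 7+27, …, 40+3, 25+0) = 43
Maximum revenue is €43.
Now minimize piece count subject to staying optimal: for each k, pieces[k] = 1 + min over i with p[i]+r[k−i]=r[k] of pieces[k−i].
pieces[6] = 1
pieces[7] = 2
pieces[8] = 1
pieces[9] = 2

2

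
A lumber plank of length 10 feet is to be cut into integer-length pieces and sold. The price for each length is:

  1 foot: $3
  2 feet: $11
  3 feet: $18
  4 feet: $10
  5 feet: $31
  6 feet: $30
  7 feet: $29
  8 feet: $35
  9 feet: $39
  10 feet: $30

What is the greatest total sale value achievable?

Let best[k] be the best obtainable value from length k. For each k, try every first piece i and keep the best of price[i] + best[k−i].
best[1] = 3
best[2] = 11
best[3] = 18
best[4] = 22  (first piece 2, then best[2]=11)
best[5] = 31
best[6] = 36  (first piece 3, then best[3]=18)
best[7] = 42  (first piece 2, then best[5]=31)
best[8] = 49  (first piece 3, then best[5]=31)
best[9] = 54  (first piece 3, then best[6]=36)
best[10] = 62  (first piece 5, then best[5]=31)
One optimal cutting: 5 + 5 → $31 + $31 = $62.

62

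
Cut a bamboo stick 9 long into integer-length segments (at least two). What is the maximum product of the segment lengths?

Define f[k] = max over 1≤i<k of i · max(k−i, f[k−i]); the inner max lets the remainder stay uncut if that's better.
f[2] = 1·max(1,0) = 1·1 = 1
f[3] = 1·max(2,1) = 1·2 = 2
f[4] = 2·max(2,1) = 2·2 = 4
f[5] = 2·max(3,2) = 2·3 = 6
f[6] = 3·max(3,2) = 3·3 = 9
f[7] = 2·max(5,6) = 2·6 = 12
f[8] = 2·max(6,9) = 2·9 = 18
f[9] = 3·max(6,9) = 3·9 = 27
One optimal split: 3 + 3 + 3; product 3·3·3 = 27.

27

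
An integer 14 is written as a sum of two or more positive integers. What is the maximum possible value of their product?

Let prod[k] be the best product for length k (with at least one cut). For each first piece i, the rest contributes max(k−i, prod[k−i]).
Small cases: prod[2]=1, prod[3]=2, prod[4]=4, prod[5]=6, prod[6]=9.
prod[7] = 2×max(5,6) = 2×6 = 12
prod[8] = 2×max(6,9) = 2×9 = 18
prod[9] = 3×max(6,9) = 3×9 = 27
prod[10] = 2×max(8,18) = 2×18 = 36
prod[11] = 2×max(9,27) = 2×27 = 54
prod[12] = 3×max(9,27) = 3×27 = 81
prod[13] = 2×max(11,54) = 2×54 = 108
prod[14] = 2×max(12,81) = 2×81 = 162
One optimal split: 3 + 3 + 3 + 3 + 2; product 3×3×3×3×2 = 162.

162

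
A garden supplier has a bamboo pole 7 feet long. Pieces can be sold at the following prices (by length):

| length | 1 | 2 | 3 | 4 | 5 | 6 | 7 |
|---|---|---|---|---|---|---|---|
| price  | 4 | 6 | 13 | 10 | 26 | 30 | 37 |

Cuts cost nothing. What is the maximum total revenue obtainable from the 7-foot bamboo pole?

37

Build R[k] bottom-up: R[k] = max over allowed piece i of (p[i] + R[k−i]).
R[1] = 4
R[2] = max(4+4, 6+0) = 8
R[3] = max(4+8, 6+4, 13+0) = 13
R[4] = max(4+13, 6+8, 13+4, 10+0) = 17
R[5] = max(4+17, 6+13, 13+8, 10+4, 26+0) = 26
R[6] = max(4+26, 6+17, 13+13, 10+8, 26+4, 30+0) = 30
R[7] = max(4+30, 6+26, 13+17, …, 30+4, 37+0) = 37
Best is to sell the whole 7-foot piece uncut for $37.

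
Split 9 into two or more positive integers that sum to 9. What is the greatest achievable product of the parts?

Let m[k] be the best product for length k (with at least one cut). For each first piece i, the rest contributes max(k−i, m[k−i]).
m[2] = 1×max(1,0) = 1×1 = 1
m[3] = 1×max(2,1) = 1×2 = 2
m[4] = 2×max(2,1) = 2×2 = 4
m[5] = 2×max(3,2) = 2×3 = 6
m[6] = 3×max(3,2) = 3×3 = 9
m[7] = 2×max(5,6) = 2×6 = 12
m[8] = 2×max(6,9) = 2×9 = 18
m[9] = 3×max(6,9) = 3×9 = 27
One optimal split: 3 + 3 + 3; product 3×3×3 = 27.

27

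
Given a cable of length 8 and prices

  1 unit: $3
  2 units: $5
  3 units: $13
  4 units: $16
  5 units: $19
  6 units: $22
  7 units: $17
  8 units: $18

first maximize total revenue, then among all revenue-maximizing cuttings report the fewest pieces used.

2

Build r[k] bottom-up: r[k] = max over allowed piece i of (p[i] + r[k−i]).
r[1] = 3
r[2] = max(3+3, 5+0) = 6
r[3] = max(3+6, 5+3, 13+0) = 13
r[4] = max(3+13, 5+6, 13+3, 16+0) = 16
r[5] = max(3+16, 5+13, 13+6, 16+3, 19+0) = 19
r[6] = max(3+19, 5+16, 13+13, 16+6, 19+3, 22+0) = 26
r[7] = max(3+26, 5+19, 13+16, …, 22+3, 17+0) = 29
r[8] = max(3+29, 5+26, 13+19, …, 17+3, 18+0) = 32
Maximum revenue is $32.
Now minimize piece count subject to staying optimal: for each k, pieces[k] = 1 + min over i with p[i]+r[k−i]=r[k] of pieces[k−i].
pieces[5] = 1
pieces[6] = 2
pieces[7] = 2
pieces[8] = 2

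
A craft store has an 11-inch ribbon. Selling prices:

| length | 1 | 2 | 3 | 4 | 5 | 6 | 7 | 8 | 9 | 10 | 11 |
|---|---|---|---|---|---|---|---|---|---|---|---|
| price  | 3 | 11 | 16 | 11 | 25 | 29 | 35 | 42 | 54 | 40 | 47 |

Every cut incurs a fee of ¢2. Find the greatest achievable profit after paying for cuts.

63

Consider every possible first cut. v[k] is the best of p[i]+v[k−i] over all sellable i≤k, charging 2 whenever i<k.
v[1] = 3
v[2] = 11
v[3] = 16
v[4] = 20  (first piece 2, then v[2]=11)
v[5] = 25  (first piece 2, then v[3]=16)
v[6] = 30  (first piece 3, then v[3]=16)
v[7] = 35
v[8] = 42
v[9] = 54
v[10] = 55  (first piece 1, then v[9]=54)
v[11] = 63  (first piece 2, then v[9]=54)
One optimal plan: pieces 9 + 2 (1 cut) → ¢65 − ¢2 = ¢63.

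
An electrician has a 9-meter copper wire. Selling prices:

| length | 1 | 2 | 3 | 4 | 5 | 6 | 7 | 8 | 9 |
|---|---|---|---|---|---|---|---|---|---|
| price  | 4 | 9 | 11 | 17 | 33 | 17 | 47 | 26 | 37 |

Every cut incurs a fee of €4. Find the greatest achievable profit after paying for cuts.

Build v[k] bottom-up: v[k] = max over allowed piece i of (p[i] + v[k−i]) − 4 per cut.
v[1] = 4
v[2] = 9
v[3] = 11
v[4] = 17
v[5] = 33
v[6] = 33  (first piece 1, then v[5]=33)
v[7] = 47
v[8] = 47  (first piece 1, then v[7]=47)
v[9] = 52  (first piece 2, then v[7]=47)
One optimal plan: pieces 7 + 2 (1 cut) → €56 − €4 = €52.

52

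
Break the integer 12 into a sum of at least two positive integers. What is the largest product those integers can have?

Define prod[k] = max over 1≤i<k of i · max(k−i, prod[k−i]); the inner max lets the remainder stay uncut if that's better.
prod[2] = 1×max(1,0) = 1×1 = 1
prod[3] = max(1×2, 2×1) = 2
prod[4] = max(1×3, 2×2, 3×1) = 4
prod[5] = max(1×4, 2×3, 3×2, 4×1) = 6
prod[6] = max(1×6, 2×4, 3×3, 4×2, 5×1) = 9
prod[7] = max(1×9, 2×6, 3×4, 4×3, 5×2, 6×1) = 12
prod[8] = max(1×12, 2×9, 3×6, …, 6×2, 7×1) = 18
prod[9] = max(1×18, 2×12, 3×9, …, 7×2, 8×1) = 27
prod[10] = max(1×27, 2×18, 3×12, …, 8×2, 9×1) = 36
prod[11] = max(1×36, 2×27, 3×18, …, 9×2, 10×1) = 54
prod[12] = max(1×54, 2×36, 3×27, …, 10×2, 11×1) = 81
One optimal split: 3 + 3 + 3 + 3; product 3×3×3×3 = 81.

81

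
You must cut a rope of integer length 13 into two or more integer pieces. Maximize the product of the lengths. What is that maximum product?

108

Fill P[k] for k=2..13: at each k try every first piece i and multiply by the better of (k−i) uncut or P[k−i].
Small cases: P[2]=1, P[3]=2, P[4]=4, P[5]=6, P[6]=9, P[7]=12.
P[8] = 2·max(6,9) = 2·9 = 18
P[9] = 3·max(6,9) = 3·9 = 27
P[10] = 2·max(8,18) = 2·18 = 36
P[11] = 2·max(9,27) = 2·27 = 54
P[12] = 3·max(9,27) = 3·27 = 81
P[13] = 2·max(11,54) = 2·54 = 108
One optimal split: 3 + 3 + 3 + 2 + 2; product 3·3·3·2·2 = 108.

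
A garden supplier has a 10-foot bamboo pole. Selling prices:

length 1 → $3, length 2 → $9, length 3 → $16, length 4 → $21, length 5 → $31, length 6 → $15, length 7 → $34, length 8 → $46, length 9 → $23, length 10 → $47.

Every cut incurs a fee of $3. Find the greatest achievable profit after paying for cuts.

59

Consider every possible first cut. v[k] is the best of p[i]+v[k−i] over all sellable i≤k, charging 3 whenever i<k.
v[1] = 3
v[2] = 9
v[3] = 16
v[4] = 21
v[5] = 31
v[6] = 31  (first piece 1, then v[5]=31)
v[7] = 37  (first piece 2, then v[5]=31)
v[8] = 46
v[9] = 49  (first piece 4, then v[5]=31)
v[10] = 59  (first piece 5, then v[5]=31)
One optimal plan: pieces 5 + 5 (1 cut) → $62 − $3 = $59.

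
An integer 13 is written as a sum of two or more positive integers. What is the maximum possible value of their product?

Fill P[k] for k=2..13: at each k try every first piece i and multiply by the better of (k−i) uncut or P[k−i].
P[2] = 1·max(1,0) = 1·1 = 1
P[3] = max(1·2, 2·1) = 2
P[4] = max(1·3, 2·2, 3·1) = 4
P[5] = max(1·4, 2·3, 3·2, 4·1) = 6
P[6] = max(1·6, 2·4, 3·3, 4·2, 5·1) = 9
P[7] = max(1·9, 2·6, 3·4, 4·3, 5·2, 6·1) = 12
P[8] = max(1·12, 2·9, 3·6, …, 6·2, 7·1) = 18
P[9] = max(1·18, 2·12, 3·9, …, 7·2, 8·1) = 27
P[10] = max(1·27, 2·18, 3·12, …, 8·2, 9·1) = 36
P[11] = max(1·36, 2·27, 3·18, …, 9·2, 10·1) = 54
P[12] = max(1·54, 2·36, 3·27, …, 10·2, 11·1) = 81
P[13] = max(1·81, 2·54, 3·36, …, 11·2, 12·1) = 108
One optimal split: 3 + 3 + 3 + 2 + 2; product 3·3·3·2·2 = 108.

108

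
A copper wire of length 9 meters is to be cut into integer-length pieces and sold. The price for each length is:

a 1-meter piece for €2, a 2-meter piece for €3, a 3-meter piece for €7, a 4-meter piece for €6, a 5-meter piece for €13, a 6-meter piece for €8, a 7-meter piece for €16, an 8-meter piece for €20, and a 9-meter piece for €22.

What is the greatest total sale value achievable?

22

Build R[k] bottom-up: R[k] = max over allowed piece i of (p[i] + R[k−i]).
R[1] = 2
R[2] = max(2+2, 3+0) = 4
R[3] = max(2+4, 3+2, 7+0) = 7
R[4] = max(2+7, 3+4, 7+2, 6+0) = 9
R[5] = max(2+9, 3+7, 7+4, 6+2, 13+0) = 13
R[6] = max(2+13, 3+9, 7+7, 6+4, 13+2, 8+0) = 15
R[7] = max(2+15, 3+13, 7+9, …, 8+2, 16+0) = 17
R[8] = max(2+17, 3+15, 7+13, …, 16+2, 20+0) = 20
R[9] = max(2+20, 3+17, 7+15, …, 20+2, 22+0) = 22
One optimal cutting: 5 + 3 + 1 → €13 + €7 + €2 = €22.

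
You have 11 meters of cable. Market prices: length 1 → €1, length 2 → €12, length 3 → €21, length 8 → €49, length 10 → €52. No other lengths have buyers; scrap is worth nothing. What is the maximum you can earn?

75

Build best[k] bottom-up: best[k] = max over allowed piece i of (p[i] + best[k−i]).
best[1] = 1
best[2] = 12
best[3] = 21
best[4] = 24  (first piece 2, then best[2]=12)
best[5] = 33  (first piece 2, then best[3]=21)
best[6] = 42  (first piece 3, then best[3]=21)
best[7] = 45  (first piece 2, then best[5]=33)
best[8] = 54  (first piece 2, then best[6]=42)
best[9] = 63  (first piece 3, then best[6]=42)
best[10] = 66  (first piece 2, then best[8]=54)
best[11] = 75  (first piece 2, then best[9]=63)
One optimal cutting: 3 + 3 + 3 + 2 → €75.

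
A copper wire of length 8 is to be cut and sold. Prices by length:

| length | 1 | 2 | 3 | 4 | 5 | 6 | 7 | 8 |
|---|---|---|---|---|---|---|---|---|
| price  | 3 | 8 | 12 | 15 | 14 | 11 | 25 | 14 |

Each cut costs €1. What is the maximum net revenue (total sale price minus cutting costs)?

30

Let r[k] be the best obtainable value from length k. For each k, try every first piece i and keep the best of price[i] + r[k−i] minus the 1 cut fee when i<k.
r[1] = 3
r[2] = 8
r[3] = 12
r[4] = 15  (first piece 2, then r[2]=8)
r[5] = 19  (first piece 2, then r[3]=12)
r[6] = 23  (first piece 3, then r[3]=12)
r[7] = 26  (first piece 2, then r[5]=19)
r[8] = 30  (first piece 2, then r[6]=23)
One optimal plan: pieces 3 + 3 + 2 (2 cuts) → €32 − €2 = €30.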